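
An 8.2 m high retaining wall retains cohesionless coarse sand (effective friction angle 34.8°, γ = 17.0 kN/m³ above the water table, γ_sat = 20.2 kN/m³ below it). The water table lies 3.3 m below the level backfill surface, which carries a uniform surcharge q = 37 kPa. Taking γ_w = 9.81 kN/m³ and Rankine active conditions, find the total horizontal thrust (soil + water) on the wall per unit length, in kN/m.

335 kN/m

K_a = tan²(45° − φ/2) = 0.2733.
γ' = 20.2 − 9.81 = 10.39 kN/m³. h₂ = H − d_w = 4.9 m.
σ'_h: at surface K_a·q = 10.11; at WT K_a(q+γd_w) = 25.44; at base K_a(q+γd_w+γ'h₂) = 39.36 kPa.
P₁ = ½(10.11+25.44)×3.3 = 58.67; P₂ = ½(25.44+39.36)×4.9 = 158.8; P_w = ½γ_w h₂² = 117.8.
Total = 58.67+158.8+117.8 = 335.2 kN/m.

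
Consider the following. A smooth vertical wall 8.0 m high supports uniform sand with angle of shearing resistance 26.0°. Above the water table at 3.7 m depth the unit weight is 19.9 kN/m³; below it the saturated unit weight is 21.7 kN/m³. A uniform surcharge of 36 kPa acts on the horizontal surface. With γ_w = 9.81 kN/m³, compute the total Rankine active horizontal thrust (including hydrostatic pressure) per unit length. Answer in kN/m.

423 kN/m

K_a = tan²(45° − φ/2) = 0.3905.
γ' = 21.7 − 9.81 = 11.89 kN/m³. h₂ = H − d_w = 4.3 m.
σ'_h: at surface K_a·q = 14.06; at WT K_a(q+γd_w) = 42.81; at base K_a(q+γd_w+γ'h₂) = 62.77 kPa.
P₁ = ½(14.06+42.81)×3.7 = 105.2; P₂ = ½(42.81+62.77)×4.3 = 227.0; P_w = ½γ_w h₂² = 90.69.
Total = 105.2+227.0+90.69 = 422.9 kN/m.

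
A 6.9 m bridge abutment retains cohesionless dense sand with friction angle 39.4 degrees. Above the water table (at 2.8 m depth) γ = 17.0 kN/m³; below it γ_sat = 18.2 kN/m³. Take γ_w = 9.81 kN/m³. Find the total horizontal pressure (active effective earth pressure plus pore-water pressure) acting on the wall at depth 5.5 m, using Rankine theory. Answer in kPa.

42.2 kPa

K_a = (1 − sin φ)/(1 + sin φ) = 0.2234.
γ' = 18.2 − 9.81 = 8.390 kN/m³.
Effective vertical stress at 5.5 m: σ'_v = 17.0×2.8 + 8.390×2.70 = 70.25 kPa.
σ'_h = K_a σ'_v = 0.2234 × 70.25 = 15.70 kPa; u = γ_w × 2.70 = 26.49 kPa.
Total σ_h = 15.70 + 26.49 = 42.18 kPa.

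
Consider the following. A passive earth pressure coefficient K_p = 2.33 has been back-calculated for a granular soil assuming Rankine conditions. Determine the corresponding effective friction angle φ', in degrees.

K_p = (1+sin φ)/(1−sin φ) ⇒ sin φ = (K_p − 1)/(K_p + 1) = 0.3994.
φ = arcsin(0.3994) = 23.54°.

23.5°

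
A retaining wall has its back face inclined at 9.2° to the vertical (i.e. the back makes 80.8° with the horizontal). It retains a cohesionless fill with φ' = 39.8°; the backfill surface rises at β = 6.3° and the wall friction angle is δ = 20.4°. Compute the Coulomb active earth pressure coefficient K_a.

K_a = sin²(α+φ) / [sin²α · sin(α−δ) · (1 + √{sin(φ+δ)sin(φ−β) / (sin(α−δ)sin(α+β))})²].
With α = 80.8°, φ = 39.8°, δ = 20.4°, β = 6.3°: K_a = 0.2879.

0.288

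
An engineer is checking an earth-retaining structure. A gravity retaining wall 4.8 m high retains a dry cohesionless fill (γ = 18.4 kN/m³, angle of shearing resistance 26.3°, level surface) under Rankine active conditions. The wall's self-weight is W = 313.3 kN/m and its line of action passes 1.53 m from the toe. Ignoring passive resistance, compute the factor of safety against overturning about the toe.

3.66

K_a = tan²(45° − 26.3°/2) = 0.3859.
P_a = ½K_aγH² = 0.5×0.3859×18.4×4.8² = 81.81 kN/m, acting at H/3 = 1.600 m above the base.
Overturning moment M_o = P_a × H/3 = 81.81 × 1.600 = 130.9.
Resisting moment M_r = W × 1.53 = 313.3 × 1.53 = 479.3.
FS_overturning = M_r/M_o = 479.3/130.9 = 3.662.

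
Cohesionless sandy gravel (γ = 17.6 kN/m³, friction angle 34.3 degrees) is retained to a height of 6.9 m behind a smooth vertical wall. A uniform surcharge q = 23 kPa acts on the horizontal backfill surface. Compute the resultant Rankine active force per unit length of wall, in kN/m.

161 kN/m

K_a = tan²(45° − φ/2) = 0.2792.
Soil triangle: ½ K_a γ H² = 0.5×0.2792×17.6×6.9² = 117.0 kN/m.
Surcharge rectangle: K_a q H = 0.2792×23×6.9 = 44.30 kN/m.
Total = 117.0 + 44.30 = 161.3 kN/m.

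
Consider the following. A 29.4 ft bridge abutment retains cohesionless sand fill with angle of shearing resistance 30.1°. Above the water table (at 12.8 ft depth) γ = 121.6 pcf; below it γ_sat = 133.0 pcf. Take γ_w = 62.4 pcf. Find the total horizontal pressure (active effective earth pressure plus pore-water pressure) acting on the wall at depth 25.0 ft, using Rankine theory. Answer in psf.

K_a = (1 − sin φ)/(1 + sin φ) = 0.3320.
γ' = 133.0 − 62.4 = 70.60 pcf.
Effective vertical stress at 25.0 ft: σ'_v = 121.6×12.8 + 70.60×12.2 = 2418 psf.
σ'_h = K_a σ'_v = 0.3320 × 2418 = 802.7 psf; u = γ_w × 12.2 = 761.3 psf.
Total σ_h = 802.7 + 761.3 = 1564 psf.

1560 psf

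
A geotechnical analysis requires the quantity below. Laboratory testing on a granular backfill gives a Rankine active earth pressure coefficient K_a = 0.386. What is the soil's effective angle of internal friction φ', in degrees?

26.3°

K_a = tan²(45° − φ/2) ⇒ 45° − φ/2 = arctan(√0.386) = 31.85°.
φ = 2(45° − 31.85°) = 26.30°.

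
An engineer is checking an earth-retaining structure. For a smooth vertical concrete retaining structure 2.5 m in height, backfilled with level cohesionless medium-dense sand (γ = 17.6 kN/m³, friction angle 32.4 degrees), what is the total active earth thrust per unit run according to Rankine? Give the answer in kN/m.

K_a = tan²(45° − φ/2) = 0.3022.
P_a = ½ K_a γ H² = 0.5 × 0.3022 × 17.6 × 2.5² = 16.62 kN/m.

16.6 kN/m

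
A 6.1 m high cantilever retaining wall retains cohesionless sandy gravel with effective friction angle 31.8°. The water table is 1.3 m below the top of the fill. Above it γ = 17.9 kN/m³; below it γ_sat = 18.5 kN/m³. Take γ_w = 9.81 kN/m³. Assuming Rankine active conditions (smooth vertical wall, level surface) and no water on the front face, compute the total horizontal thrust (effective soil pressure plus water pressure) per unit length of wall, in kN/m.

183 kN/m

K_a = tan²(45° − φ/2) = 0.3098.
γ' = 18.5 − 9.81 = 8.690 kN/m³. Depth below WT = 4.8 m.
σ'_h at WT = K_a γ d_w = 7.209 kPa; at base = 7.209 + K_a γ' × 4.8 = 20.13 kPa.
P₁ (0–1.3 m) = ½×7.209×1.3 = 4.686. P₂ (1.3–6.1 m) = ½(7.209+20.13)×4.8 = 65.62.
P_w = ½ γ_w h₂² = 0.5×9.81×4.8² = 113.0. Total = 4.686+65.62+113.0 = 183.3 kN/m.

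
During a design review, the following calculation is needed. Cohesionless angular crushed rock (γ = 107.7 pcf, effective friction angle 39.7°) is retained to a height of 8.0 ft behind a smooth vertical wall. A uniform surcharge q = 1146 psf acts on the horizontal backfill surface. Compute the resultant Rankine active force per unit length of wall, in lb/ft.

K_a = tan²(45° − φ/2) = 0.2204.
Soil triangle: ½ K_a γ H² = 0.5×0.2204×107.7×8.0² = 759.7 lb/ft.
Surcharge rectangle: K_a q H = 0.2204×1146×8.0 = 2021 lb/ft.
Total = 759.7 + 2021 = 2781 lb/ft.

2780 lb/ft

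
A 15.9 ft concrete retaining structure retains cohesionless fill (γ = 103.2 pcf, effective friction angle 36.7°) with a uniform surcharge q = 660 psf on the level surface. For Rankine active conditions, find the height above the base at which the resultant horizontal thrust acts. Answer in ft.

K_a = 0.2519.
Triangular part P₁ = ½K_aγH² = 3285 at H/3 = 5.300 ft; rectangular part P₂ = K_a q H = 2643 at H/2 = 7.950 ft.
ȳ = (P₁·5.300 + P₂·7.950)/(P₁+P₂) = 6.481 ft.

6.48 ft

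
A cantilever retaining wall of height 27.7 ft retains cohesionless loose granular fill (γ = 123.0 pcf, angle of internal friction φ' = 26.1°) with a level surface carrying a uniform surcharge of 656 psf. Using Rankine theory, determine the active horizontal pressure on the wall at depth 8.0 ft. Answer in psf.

K_a = (1 − sin φ)/(1 + sin φ) = 0.3889.
σ_v = γz + q = 123.0 × 8.0 + 656 = 1640 psf.
σ_h = K_a σ_v = 0.3889 × 1640 = 637.9 psf.

638 psf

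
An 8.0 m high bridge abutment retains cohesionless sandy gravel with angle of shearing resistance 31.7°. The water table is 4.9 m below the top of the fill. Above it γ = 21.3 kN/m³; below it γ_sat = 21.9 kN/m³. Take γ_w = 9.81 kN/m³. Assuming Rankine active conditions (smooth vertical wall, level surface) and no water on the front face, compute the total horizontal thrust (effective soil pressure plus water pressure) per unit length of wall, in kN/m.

K_a = tan²(45° − φ/2) = 0.3111.
γ' = 21.9 − 9.81 = 12.09 kN/m³. Depth below WT = 3.1 m.
σ'_h at WT = K_a γ d_w = 32.47 kPa; at base = 32.47 + K_a γ' × 3.1 = 44.12 kPa.
P₁ (0–4.9 m) = ½×32.47×4.9 = 79.54. P₂ (4.9–8.0 m) = ½(32.47+44.12)×3.1 = 118.7.
P_w = ½ γ_w h₂² = 0.5×9.81×3.1² = 47.14. Total = 79.54+118.7+47.14 = 245.4 kN/m.

245 kN/m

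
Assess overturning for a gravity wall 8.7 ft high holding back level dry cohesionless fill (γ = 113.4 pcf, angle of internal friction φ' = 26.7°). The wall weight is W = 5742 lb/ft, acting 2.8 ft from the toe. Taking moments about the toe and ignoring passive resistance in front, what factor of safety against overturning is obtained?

K_a = tan²(45° − 26.7°/2) = 0.3800.
P_a = ½K_aγH² = 0.5×0.3800×113.4×8.7² = 1631 lb/ft, acting at H/3 = 2.900 ft above the base.
Overturning moment M_o = P_a × H/3 = 1631 × 2.900 = 4729.
Resisting moment M_r = W × 2.8 = 5742 × 2.8 = 16080.
FS_overturning = M_r/M_o = 16080/4729 = 3.400.

3.40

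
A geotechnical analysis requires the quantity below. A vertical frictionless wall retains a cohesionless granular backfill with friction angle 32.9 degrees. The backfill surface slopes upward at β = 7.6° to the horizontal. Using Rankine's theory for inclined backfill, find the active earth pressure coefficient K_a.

0.303

K_a = cos β · (cos β − √(cos²β − cos²φ)) / (cos β + √(cos²β − cos²φ)).
cos β = 0.9912, cos φ = 0.8396, √(cos²β − cos²φ) = 0.5268.
K_a = 0.9912 × (0.9912 − 0.5268)/(0.9912 + 0.5268) = 0.3032.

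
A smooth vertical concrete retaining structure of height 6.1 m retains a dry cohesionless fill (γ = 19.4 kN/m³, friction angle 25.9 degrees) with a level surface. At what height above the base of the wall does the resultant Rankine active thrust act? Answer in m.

K_a = 0.3920.
The pressure distribution is triangular, so the resultant acts at H/3 above the base = 6.1/3 = 2.033 m.

2.03 m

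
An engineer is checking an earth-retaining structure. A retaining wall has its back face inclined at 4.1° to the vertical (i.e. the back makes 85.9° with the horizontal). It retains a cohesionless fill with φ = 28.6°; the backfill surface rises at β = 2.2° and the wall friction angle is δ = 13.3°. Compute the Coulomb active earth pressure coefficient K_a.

0.359

K_a = sin²(α+φ) / [sin²α · sin(α−δ) · (1 + √{sin(φ+δ)sin(φ−β) / (sin(α−δ)sin(α+β))})²].
With α = 85.9°, φ = 28.6°, δ = 13.3°, β = 2.2°: K_a = 0.3593.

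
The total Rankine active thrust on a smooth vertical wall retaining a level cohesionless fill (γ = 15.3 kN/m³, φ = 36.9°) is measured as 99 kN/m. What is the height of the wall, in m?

7.20 m

K_a = 0.2497. P_a = ½ K_a γ H² ⇒ H = √(2P_a/(K_a γ)).
H = √(2×99/(0.2497×15.3)) = 7.199 m.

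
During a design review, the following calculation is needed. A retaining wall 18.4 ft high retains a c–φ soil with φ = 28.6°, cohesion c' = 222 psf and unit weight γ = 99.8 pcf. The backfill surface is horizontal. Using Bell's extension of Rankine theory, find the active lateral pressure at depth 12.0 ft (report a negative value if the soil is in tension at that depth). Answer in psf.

159 psf

K_a = (1 − sin φ)/(1 + sin φ) = 0.3525.
σ_a = K_a γ z − 2c√K_a = 0.3525×99.8×12.0 − 2×222×0.5938 = 158.6 psf.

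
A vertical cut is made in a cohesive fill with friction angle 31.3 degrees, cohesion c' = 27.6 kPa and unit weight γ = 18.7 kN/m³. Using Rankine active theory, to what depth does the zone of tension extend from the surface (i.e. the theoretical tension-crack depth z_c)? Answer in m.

K_a = tan²(45° − 31.3°/2) = 0.3162; √K_a = 0.5623.
The active pressure is zero where K_a γ z = 2c√K_a, so z_c = 2c/(γ√K_a) = 2×27.6/(18.7×0.5623) = 5.249 m.

5.25 m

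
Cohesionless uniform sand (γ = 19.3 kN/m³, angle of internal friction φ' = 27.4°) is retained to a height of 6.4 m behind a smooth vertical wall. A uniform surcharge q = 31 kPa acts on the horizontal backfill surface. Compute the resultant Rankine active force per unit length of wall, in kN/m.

219 kN/m

K_a = tan²(45° − φ/2) = 0.3697.
Soil triangle: ½ K_a γ H² = 0.5×0.3697×19.3×6.4² = 146.1 kN/m.
Surcharge rectangle: K_a q H = 0.3697×31×6.4 = 73.34 kN/m.
Total = 146.1 + 73.34 = 219.5 kN/m.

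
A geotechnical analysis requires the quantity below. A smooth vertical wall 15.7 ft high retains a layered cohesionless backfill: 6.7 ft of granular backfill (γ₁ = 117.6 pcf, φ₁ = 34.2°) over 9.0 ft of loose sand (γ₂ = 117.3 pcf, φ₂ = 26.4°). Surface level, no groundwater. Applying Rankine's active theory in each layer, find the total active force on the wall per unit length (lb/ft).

5290 lb/ft

K_a1 = tan²(45°−34.2°/2) = 0.2803; K_a2 = tan²(45°−26.4°/2) = 0.3844.
Layer 1: σ at base = K_a1 γ₁ h₁ = 220.9 psf; P₁ = ½×220.9×6.7 = 740.0.
Layer 2: σ_v at top = γ₁h₁ = 787.9; σ_h top = K_a2×787.9 = 302.9; σ_h base = K_a2×(787.9+117.3×9.0) = 708.7.
P₂ = ½(302.9+708.7)×9.0 = 4552. Total P_a = 740.0+4552 = 5292 lb/ft.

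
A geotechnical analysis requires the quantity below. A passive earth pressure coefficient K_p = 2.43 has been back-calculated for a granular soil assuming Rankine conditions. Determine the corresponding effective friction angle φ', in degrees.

24.6°

K_p = (1+sin φ)/(1−sin φ) ⇒ sin φ = (K_p − 1)/(K_p + 1) = 0.4169.
φ = arcsin(0.4169) = 24.64°.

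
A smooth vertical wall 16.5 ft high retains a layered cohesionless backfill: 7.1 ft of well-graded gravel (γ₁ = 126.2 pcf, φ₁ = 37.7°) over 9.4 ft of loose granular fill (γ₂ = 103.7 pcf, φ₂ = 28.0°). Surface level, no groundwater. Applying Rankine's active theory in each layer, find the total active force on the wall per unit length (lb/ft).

K_a1 = tan²(45°−37.7°/2) = 0.2411; K_a2 = tan²(45°−28.0°/2) = 0.3610.
Layer 1: σ at base = K_a1 γ₁ h₁ = 216.0 psf; P₁ = ½×216.0×7.1 = 766.8.
Layer 2: σ_v at top = γ₁h₁ = 896.0; σ_h top = K_a2×896.0 = 323.5; σ_h base = K_a2×(896.0+103.7×9.4) = 675.4.
P₂ = ½(323.5+675.4)×9.4 = 4695. Total P_a = 766.8+4695 = 5462 lb/ft.

5460 lb/ft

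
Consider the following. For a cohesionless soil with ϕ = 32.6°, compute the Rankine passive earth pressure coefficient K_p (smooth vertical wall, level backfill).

3.34

K_p = (1 + sin φ)/(1 − sin φ) = tan²(45° + 32.6°/2) = 3.336.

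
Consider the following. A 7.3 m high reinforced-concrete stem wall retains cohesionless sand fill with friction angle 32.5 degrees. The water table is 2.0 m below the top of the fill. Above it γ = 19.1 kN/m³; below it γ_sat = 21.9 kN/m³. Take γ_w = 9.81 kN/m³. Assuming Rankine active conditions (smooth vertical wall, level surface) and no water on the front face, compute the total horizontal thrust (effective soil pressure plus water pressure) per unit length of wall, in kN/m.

K_a = tan²(45° − φ/2) = 0.3010.
γ' = 21.9 − 9.81 = 12.09 kN/m³. Depth below WT = 5.3 m.
σ'_h at WT = K_a γ d_w = 11.50 kPa; at base = 11.50 + K_a γ' × 5.3 = 30.78 kPa.
P₁ (0–2.0 m) = ½×11.50×2.0 = 11.50. P₂ (2.0–7.3 m) = ½(11.50+30.78)×5.3 = 112.0.
P_w = ½ γ_w h₂² = 0.5×9.81×5.3² = 137.8. Total = 11.50+112.0+137.8 = 261.3 kN/m.

261 kN/m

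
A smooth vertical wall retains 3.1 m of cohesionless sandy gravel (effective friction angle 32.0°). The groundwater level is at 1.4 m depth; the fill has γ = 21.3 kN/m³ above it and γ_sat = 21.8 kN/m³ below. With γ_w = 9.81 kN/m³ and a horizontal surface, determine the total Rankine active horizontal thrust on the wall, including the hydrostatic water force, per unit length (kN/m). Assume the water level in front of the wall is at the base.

K_a = tan²(45° − φ/2) = 0.3073.
γ' = 21.8 − 9.81 = 11.99 kN/m³. Depth below WT = 1.7 m.
σ'_h at WT = K_a γ d_w = 9.162 kPa; at base = 9.162 + K_a γ' × 1.7 = 15.43 kPa.
P₁ (0–1.4 m) = ½×9.162×1.4 = 6.414. P₂ (1.4–3.1 m) = ½(9.162+15.43)×1.7 = 20.90.
P_w = ½ γ_w h₂² = 0.5×9.81×1.7² = 14.18. Total = 6.414+20.90+14.18 = 41.49 kN/m.

41.5 kN/m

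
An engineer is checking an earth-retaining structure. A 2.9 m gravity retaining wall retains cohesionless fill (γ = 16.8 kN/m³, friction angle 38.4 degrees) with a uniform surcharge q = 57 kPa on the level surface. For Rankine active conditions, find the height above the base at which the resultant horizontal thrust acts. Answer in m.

1.31 m

K_a = 0.2337.
Triangular part P₁ = ½K_aγH² = 16.51 at H/3 = 0.9667 m; rectangular part P₂ = K_a q H = 38.63 at H/2 = 1.450 m.
ȳ = (P₁·0.9667 + P₂·1.450)/(P₁+P₂) = 1.305 m.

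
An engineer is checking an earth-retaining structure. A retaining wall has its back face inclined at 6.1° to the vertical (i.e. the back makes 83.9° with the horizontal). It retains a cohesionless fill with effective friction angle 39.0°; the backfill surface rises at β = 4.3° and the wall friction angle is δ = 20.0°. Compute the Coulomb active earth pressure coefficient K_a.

K_a = sin²(α+φ) / [sin²α · sin(α−δ) · (1 + √{sin(φ+δ)sin(φ−β) / (sin(α−δ)sin(α+β))})²].
With α = 83.9°, φ = 39.0°, δ = 20.0°, β = 4.3°: K_a = 0.2631.

0.263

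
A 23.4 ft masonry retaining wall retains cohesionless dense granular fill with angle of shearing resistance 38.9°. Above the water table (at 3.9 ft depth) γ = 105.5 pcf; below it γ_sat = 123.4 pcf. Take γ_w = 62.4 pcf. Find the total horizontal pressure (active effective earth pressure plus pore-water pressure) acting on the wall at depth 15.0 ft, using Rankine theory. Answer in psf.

941 psf

K_a = (1 − sin φ)/(1 + sin φ) = 0.2285.
γ' = 123.4 − 62.4 = 61.00 pcf.
Effective vertical stress at 15.0 ft: σ'_v = 105.5×3.9 + 61.00×11.1 = 1089 psf.
σ'_h = K_a σ'_v = 0.2285 × 1089 = 248.8 psf; u = γ_w × 11.1 = 692.6 psf.
Total σ_h = 248.8 + 692.6 = 941.4 psf.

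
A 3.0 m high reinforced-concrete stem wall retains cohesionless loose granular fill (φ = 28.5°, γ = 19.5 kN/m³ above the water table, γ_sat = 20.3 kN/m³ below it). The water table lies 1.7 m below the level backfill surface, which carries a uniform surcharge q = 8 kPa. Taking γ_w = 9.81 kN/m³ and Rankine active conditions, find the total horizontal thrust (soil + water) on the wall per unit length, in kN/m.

K_a = tan²(45° − φ/2) = 0.3540.
γ' = 20.3 − 9.81 = 10.49 kN/m³. h₂ = H − d_w = 1.3 m.
σ'_h: at surface K_a·q = 2.832; at WT K_a(q+γd_w) = 14.57; at base K_a(q+γd_w+γ'h₂) = 19.39 kPa.
P₁ = ½(2.832+14.57)×1.7 = 14.79; P₂ = ½(14.57+19.39)×1.3 = 22.07; P_w = ½γ_w h₂² = 8.289.
Total = 14.79+22.07+8.289 = 45.15 kN/m.

45.1 kN/m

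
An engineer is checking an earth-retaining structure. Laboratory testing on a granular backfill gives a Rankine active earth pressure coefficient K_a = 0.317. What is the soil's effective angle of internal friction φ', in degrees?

K_a = tan²(45° − φ/2) ⇒ 45° − φ/2 = arctan(√0.317) = 29.38°.
φ = 2(45° − 29.38°) = 31.24°.

31.2°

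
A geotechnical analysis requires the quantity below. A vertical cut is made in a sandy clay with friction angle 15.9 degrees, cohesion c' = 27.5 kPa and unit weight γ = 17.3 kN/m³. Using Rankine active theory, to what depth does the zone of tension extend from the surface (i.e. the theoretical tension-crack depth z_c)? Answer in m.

K_a = tan²(45° − 15.9°/2) = 0.5699; √K_a = 0.7549.
The active pressure is zero where K_a γ z = 2c√K_a, so z_c = 2c/(γ√K_a) = 2×27.5/(17.3×0.7549) = 4.211 m.

4.21 m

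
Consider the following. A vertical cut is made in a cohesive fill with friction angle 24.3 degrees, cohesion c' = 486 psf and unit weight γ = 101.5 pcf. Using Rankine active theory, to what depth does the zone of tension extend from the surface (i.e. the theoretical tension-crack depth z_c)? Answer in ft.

K_a = tan²(45° − 24.3°/2) = 0.4169; √K_a = 0.6457.
The active pressure is zero where K_a γ z = 2c√K_a, so z_c = 2c/(γ√K_a) = 2×486/(101.5×0.6457) = 14.83 ft.

14.8 ft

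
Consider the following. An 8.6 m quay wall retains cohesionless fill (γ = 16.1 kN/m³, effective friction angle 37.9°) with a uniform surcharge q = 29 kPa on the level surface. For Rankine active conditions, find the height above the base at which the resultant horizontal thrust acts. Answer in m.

3.29 m

K_a = 0.2389.
Triangular part P₁ = ½K_aγH² = 142.3 at H/3 = 2.867 m; rectangular part P₂ = K_a q H = 59.59 at H/2 = 4.300 m.
ȳ = (P₁·2.867 + P₂·4.300)/(P₁+P₂) = 3.290 m.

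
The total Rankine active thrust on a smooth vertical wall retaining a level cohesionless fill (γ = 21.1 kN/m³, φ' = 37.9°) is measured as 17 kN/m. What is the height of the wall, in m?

2.60 m

K_a = 0.2389. P_a = ½ K_a γ H² ⇒ H = √(2P_a/(K_a γ)).
H = √(2×17/(0.2389×21.1)) = 2.597 m.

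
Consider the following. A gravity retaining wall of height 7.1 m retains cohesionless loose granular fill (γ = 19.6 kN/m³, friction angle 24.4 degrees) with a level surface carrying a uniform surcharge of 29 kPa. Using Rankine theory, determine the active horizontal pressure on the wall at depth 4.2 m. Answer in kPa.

46.2 kPa

K_a = (1 − sin φ)/(1 + sin φ) = 0.4153.
σ_v = γz + q = 19.6 × 4.2 + 29 = 111.3 kPa.
σ_h = K_a σ_v = 0.4153 × 111.3 = 46.23 kPa.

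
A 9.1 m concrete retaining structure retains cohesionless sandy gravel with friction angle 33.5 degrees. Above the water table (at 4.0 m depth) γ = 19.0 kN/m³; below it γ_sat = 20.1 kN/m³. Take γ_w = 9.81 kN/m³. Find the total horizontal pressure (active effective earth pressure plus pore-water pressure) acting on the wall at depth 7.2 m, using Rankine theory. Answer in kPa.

K_a = (1 − sin φ)/(1 + sin φ) = 0.2887.
γ' = 20.1 − 9.81 = 10.29 kN/m³.
Effective vertical stress at 7.2 m: σ'_v = 19.0×4.0 + 10.29×3.20 = 108.9 kPa.
σ'_h = K_a σ'_v = 0.2887 × 108.9 = 31.45 kPa; u = γ_w × 3.20 = 31.39 kPa.
Total σ_h = 31.45 + 31.39 = 62.84 kPa.

62.8 kPa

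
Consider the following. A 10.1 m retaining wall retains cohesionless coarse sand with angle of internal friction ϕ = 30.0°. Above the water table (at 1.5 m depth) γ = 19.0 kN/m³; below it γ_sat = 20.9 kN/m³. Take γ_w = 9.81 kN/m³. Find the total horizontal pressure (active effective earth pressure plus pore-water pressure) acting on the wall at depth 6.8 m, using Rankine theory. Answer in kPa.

K_a = (1 − sin φ)/(1 + sin φ) = 0.3333.
γ' = 20.9 − 9.81 = 11.09 kN/m³.
Effective vertical stress at 6.8 m: σ'_v = 19.0×1.5 + 11.09×5.30 = 87.28 kPa.
σ'_h = K_a σ'_v = 0.3333 × 87.28 = 29.09 kPa; u = γ_w × 5.30 = 51.99 kPa.
Total σ_h = 29.09 + 51.99 = 81.09 kPa.

81.1 kPa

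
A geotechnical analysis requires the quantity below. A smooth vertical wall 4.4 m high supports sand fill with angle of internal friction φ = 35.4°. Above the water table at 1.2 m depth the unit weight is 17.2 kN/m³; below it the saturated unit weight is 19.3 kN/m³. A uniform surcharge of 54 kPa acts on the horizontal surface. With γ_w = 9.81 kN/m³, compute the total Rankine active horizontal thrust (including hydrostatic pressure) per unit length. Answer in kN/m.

K_a = tan²(45° − φ/2) = 0.2664.
γ' = 19.3 − 9.81 = 9.490 kN/m³. h₂ = H − d_w = 3.2 m.
σ'_h: at surface K_a·q = 14.39; at WT K_a(q+γd_w) = 19.88; at base K_a(q+γd_w+γ'h₂) = 27.97 kPa.
P₁ = ½(14.39+19.88)×1.2 = 20.56; P₂ = ½(19.88+27.97)×3.2 = 76.57; P_w = ½γ_w h₂² = 50.23.
Total = 20.56+76.57+50.23 = 147.4 kN/m.

147 kN/m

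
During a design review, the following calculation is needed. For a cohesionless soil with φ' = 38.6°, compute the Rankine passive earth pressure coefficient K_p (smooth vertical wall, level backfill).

K_p = (1 + sin φ)/(1 − sin φ) = tan²(45° + 38.6°/2) = 4.317.

4.32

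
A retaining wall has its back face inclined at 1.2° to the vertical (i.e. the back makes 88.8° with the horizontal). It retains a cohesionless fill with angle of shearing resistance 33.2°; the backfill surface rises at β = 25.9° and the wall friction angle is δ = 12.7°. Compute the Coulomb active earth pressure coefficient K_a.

0.424

K_a = sin²(α+φ) / [sin²α · sin(α−δ) · (1 + √{sin(φ+δ)sin(φ−β) / (sin(α−δ)sin(α+β))})²].
With α = 88.8°, φ = 33.2°, δ = 12.7°, β = 25.9°: K_a = 0.4243.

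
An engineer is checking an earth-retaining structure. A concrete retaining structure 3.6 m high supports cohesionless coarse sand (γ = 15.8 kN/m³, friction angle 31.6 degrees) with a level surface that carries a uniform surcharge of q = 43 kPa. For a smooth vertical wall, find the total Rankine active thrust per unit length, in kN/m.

K_a = tan²(45° − φ/2) = 0.3123.
Soil triangle: ½ K_a γ H² = 0.5×0.3123×15.8×3.6² = 31.98 kN/m.
Surcharge rectangle: K_a q H = 0.3123×43×3.6 = 48.35 kN/m.
Total = 31.98 + 48.35 = 80.33 kN/m.

80.3 kN/m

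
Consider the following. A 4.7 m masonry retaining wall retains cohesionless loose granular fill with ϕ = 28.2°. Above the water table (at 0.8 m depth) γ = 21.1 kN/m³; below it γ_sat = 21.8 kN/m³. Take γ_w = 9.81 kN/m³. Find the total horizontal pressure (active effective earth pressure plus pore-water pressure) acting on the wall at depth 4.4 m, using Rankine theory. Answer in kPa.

56.8 kPa

K_a = (1 − sin φ)/(1 + sin φ) = 0.3582.
γ' = 21.8 − 9.81 = 11.99 kN/m³.
Effective vertical stress at 4.4 m: σ'_v = 21.1×0.8 + 11.99×3.60 = 60.04 kPa.
σ'_h = K_a σ'_v = 0.3582 × 60.04 = 21.51 kPa; u = γ_w × 3.60 = 35.32 kPa.
Total σ_h = 21.51 + 35.32 = 56.82 kPa.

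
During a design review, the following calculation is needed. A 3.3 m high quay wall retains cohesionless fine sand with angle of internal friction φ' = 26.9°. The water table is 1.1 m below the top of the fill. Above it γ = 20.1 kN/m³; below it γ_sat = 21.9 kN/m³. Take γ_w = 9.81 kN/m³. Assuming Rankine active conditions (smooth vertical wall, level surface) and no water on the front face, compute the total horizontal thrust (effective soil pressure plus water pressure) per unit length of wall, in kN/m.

K_a = tan²(45° − φ/2) = 0.3770.
γ' = 21.9 − 9.81 = 12.09 kN/m³. Depth below WT = 2.2 m.
σ'_h at WT = K_a γ d_w = 8.335 kPa; at base = 8.335 + K_a γ' × 2.2 = 18.36 kPa.
P₁ (0–1.1 m) = ½×8.335×1.1 = 4.584. P₂ (1.1–3.3 m) = ½(8.335+18.36)×2.2 = 29.37.
P_w = ½ γ_w h₂² = 0.5×9.81×2.2² = 23.74. Total = 4.584+29.37+23.74 = 57.69 kN/m.

57.7 kN/m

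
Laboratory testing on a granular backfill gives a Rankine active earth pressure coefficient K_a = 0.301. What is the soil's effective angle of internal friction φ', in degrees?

K_a = tan²(45° − φ/2) ⇒ 45° − φ/2 = arctan(√0.301) = 28.75°.
φ = 2(45° − 28.75°) = 32.50°.

32.5°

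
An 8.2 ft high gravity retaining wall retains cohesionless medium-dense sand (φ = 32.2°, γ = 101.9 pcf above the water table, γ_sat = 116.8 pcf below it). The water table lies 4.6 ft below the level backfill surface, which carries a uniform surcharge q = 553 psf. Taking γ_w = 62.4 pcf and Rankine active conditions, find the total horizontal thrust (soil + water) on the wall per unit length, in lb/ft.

2740 lb/ft

K_a = tan²(45° − φ/2) = 0.3047.
γ' = 116.8 − 62.4 = 54.40 pcf. h₂ = H − d_w = 3.6 ft.
σ'_h: at surface K_a·q = 168.5; at WT K_a(q+γd_w) = 311.4; at base K_a(q+γd_w+γ'h₂) = 371.0 psf.
P₁ = ½(168.5+311.4)×4.6 = 1104; P₂ = ½(311.4+371.0)×3.6 = 1228; P_w = ½γ_w h₂² = 404.4.
Total = 1104+1228+404.4 = 2736 lb/ft.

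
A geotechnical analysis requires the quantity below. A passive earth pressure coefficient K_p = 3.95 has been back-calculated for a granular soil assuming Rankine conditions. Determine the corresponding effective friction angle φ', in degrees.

36.6°

K_p = (1+sin φ)/(1−sin φ) ⇒ sin φ = (K_p − 1)/(K_p + 1) = 0.5960.
φ = arcsin(0.5960) = 36.58°.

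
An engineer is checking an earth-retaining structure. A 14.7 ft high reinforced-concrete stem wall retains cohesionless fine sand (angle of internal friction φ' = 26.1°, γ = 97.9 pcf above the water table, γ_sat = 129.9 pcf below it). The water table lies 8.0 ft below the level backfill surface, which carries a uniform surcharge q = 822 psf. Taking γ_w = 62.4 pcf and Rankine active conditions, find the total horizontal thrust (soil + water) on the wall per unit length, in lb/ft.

K_a = tan²(45° − φ/2) = 0.3889.
γ' = 129.9 − 62.4 = 67.50 pcf. h₂ = H − d_w = 6.7 ft.
σ'_h: at surface K_a·q = 319.7; at WT K_a(q+γd_w) = 624.3; at base K_a(q+γd_w+γ'h₂) = 800.2 psf.
P₁ = ½(319.7+624.3)×8.0 = 3776; P₂ = ½(624.3+800.2)×6.7 = 4772; P_w = ½γ_w h₂² = 1401.
Total = 3776+4772+1401 = 9949 lb/ft.

9950 lb/ft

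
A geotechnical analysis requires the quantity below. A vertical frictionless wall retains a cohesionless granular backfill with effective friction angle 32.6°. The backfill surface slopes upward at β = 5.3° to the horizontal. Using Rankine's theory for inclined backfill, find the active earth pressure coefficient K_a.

K_a = cos β · (cos β − √(cos²β − cos²φ)) / (cos β + √(cos²β − cos²φ)).
cos β = 0.9957, cos φ = 0.8425, √(cos²β − cos²φ) = 0.5308.
K_a = 0.9957 × (0.9957 − 0.5308)/(0.9957 + 0.5308) = 0.3033.

0.303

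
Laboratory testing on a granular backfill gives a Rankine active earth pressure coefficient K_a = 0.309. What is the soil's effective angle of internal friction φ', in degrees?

31.9°

K_a = tan²(45° − φ/2) ⇒ 45° − φ/2 = arctan(√0.309) = 29.07°.
φ = 2(45° − 29.07°) = 31.86°.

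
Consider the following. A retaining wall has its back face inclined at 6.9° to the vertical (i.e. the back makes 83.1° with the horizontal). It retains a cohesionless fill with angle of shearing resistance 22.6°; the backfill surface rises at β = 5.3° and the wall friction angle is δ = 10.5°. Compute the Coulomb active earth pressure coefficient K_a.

K_a = sin²(α+φ) / [sin²α · sin(α−δ) · (1 + √{sin(φ+δ)sin(φ−β) / (sin(α−δ)sin(α+β))})²].
With α = 83.1°, φ = 22.6°, δ = 10.5°, β = 5.3°: K_a = 0.4938.

0.494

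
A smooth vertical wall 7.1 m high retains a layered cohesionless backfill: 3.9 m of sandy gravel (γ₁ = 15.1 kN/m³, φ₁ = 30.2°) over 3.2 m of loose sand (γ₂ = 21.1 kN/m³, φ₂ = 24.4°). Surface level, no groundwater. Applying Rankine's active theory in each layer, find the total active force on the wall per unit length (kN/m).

K_a1 = tan²(45°−30.2°/2) = 0.3307; K_a2 = tan²(45°−24.4°/2) = 0.4153.
Layer 1: σ at base = K_a1 γ₁ h₁ = 19.47 kPa; P₁ = ½×19.47×3.9 = 37.97.
Layer 2: σ_v at top = γ₁h₁ = 58.89; σ_h top = K_a2×58.89 = 24.46; σ_h base = K_a2×(58.89+21.1×3.2) = 52.50.
P₂ = ½(24.46+52.50)×3.2 = 123.1. Total P_a = 37.97+123.1 = 161.1 kN/m.

161 kN/m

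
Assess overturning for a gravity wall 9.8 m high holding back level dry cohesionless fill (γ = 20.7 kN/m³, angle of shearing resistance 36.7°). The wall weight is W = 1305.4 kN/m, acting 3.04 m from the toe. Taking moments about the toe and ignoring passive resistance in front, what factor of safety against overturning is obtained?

K_a = tan²(45° − 36.7°/2) = 0.2519.
P_a = ½K_aγH² = 0.5×0.2519×20.7×9.8² = 250.4 kN/m, acting at H/3 = 3.267 m above the base.
Overturning moment M_o = P_a × H/3 = 250.4 × 3.267 = 817.8.
Resisting moment M_r = W × 3.04 = 1305.4 × 3.04 = 3968.
FS_overturning = M_r/M_o = 3968/817.8 = 4.852.

4.85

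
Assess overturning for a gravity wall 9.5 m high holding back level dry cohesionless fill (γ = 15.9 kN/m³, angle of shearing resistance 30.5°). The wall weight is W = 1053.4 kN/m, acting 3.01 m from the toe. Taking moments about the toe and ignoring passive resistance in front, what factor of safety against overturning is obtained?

4.27

K_a = tan²(45° − 30.5°/2) = 0.3267.
P_a = ½K_aγH² = 0.5×0.3267×15.9×9.5² = 234.4 kN/m, acting at H/3 = 3.167 m above the base.
Overturning moment M_o = P_a × H/3 = 234.4 × 3.167 = 742.2.
Resisting moment M_r = W × 3.01 = 1053.4 × 3.01 = 3171.
FS_overturning = M_r/M_o = 3171/742.2 = 4.272.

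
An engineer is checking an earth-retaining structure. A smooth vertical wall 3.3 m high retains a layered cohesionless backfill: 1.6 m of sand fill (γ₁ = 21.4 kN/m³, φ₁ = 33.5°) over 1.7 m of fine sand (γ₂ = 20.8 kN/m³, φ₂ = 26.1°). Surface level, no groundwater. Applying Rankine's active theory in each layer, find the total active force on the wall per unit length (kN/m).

42.2 kN/m

K_a1 = tan²(45°−33.5°/2) = 0.2887; K_a2 = tan²(45°−26.1°/2) = 0.3889.
Layer 1: σ at base = K_a1 γ₁ h₁ = 9.886 kPa; P₁ = ½×9.886×1.6 = 7.908.
Layer 2: σ_v at top = γ₁h₁ = 34.24; σ_h top = K_a2×34.24 = 13.32; σ_h base = K_a2×(34.24+20.8×1.7) = 27.07.
P₂ = ½(13.32+27.07)×1.7 = 34.33. Total P_a = 7.908+34.33 = 42.24 kN/m.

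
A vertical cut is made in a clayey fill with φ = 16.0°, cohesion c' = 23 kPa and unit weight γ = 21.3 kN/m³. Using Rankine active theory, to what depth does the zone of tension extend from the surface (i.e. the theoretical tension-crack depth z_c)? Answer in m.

K_a = tan²(45° − 16.0°/2) = 0.5678; √K_a = 0.7536.
The active pressure is zero where K_a γ z = 2c√K_a, so z_c = 2c/(γ√K_a) = 2×23/(21.3×0.7536) = 2.866 m.

2.87 m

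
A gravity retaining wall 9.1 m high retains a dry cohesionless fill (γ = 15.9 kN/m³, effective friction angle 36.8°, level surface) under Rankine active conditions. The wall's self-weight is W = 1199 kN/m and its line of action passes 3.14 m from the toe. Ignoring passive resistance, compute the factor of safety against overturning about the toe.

7.52

K_a = tan²(45° − 36.8°/2) = 0.2508.
P_a = ½K_aγH² = 0.5×0.2508×15.9×9.1² = 165.1 kN/m, acting at H/3 = 3.033 m above the base.
Overturning moment M_o = P_a × H/3 = 165.1 × 3.033 = 500.8.
Resisting moment M_r = W × 3.14 = 1199 × 3.14 = 3765.
FS_overturning = M_r/M_o = 3765/500.8 = 7.518.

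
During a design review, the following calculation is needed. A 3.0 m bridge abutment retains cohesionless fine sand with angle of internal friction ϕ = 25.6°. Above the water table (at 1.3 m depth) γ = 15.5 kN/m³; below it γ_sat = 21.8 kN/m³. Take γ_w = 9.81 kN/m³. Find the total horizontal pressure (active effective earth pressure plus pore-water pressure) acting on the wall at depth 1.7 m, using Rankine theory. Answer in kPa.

K_a = (1 − sin φ)/(1 + sin φ) = 0.3966.
γ' = 21.8 − 9.81 = 11.99 kN/m³.
Effective vertical stress at 1.7 m: σ'_v = 15.5×1.3 + 11.99×0.400 = 24.95 kPa.
σ'_h = K_a σ'_v = 0.3966 × 24.95 = 9.893 kPa; u = γ_w × 0.400 = 3.924 kPa.
Total σ_h = 9.893 + 3.924 = 13.82 kPa.

13.8 kPa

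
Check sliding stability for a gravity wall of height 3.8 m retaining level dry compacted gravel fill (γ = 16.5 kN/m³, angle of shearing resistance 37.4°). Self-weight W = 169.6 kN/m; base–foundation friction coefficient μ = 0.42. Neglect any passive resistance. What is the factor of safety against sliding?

2.45

K_a = tan²(45° − 37.4°/2) = 0.2443.
P_a = ½K_aγH² = 0.5×0.2443×16.5×3.8² = 29.10 kN/m, acting at H/3 = 1.267 m above the base.
FS_sliding = μW / P_a = 0.42×169.6 / 29.10 = 2.448.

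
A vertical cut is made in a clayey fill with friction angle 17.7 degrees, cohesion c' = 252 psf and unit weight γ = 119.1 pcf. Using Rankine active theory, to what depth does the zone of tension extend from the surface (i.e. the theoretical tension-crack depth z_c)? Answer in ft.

K_a = tan²(45° − 17.7°/2) = 0.5337; √K_a = 0.7306.
The active pressure is zero where K_a γ z = 2c√K_a, so z_c = 2c/(γ√K_a) = 2×252/(119.1×0.7306) = 5.793 ft.

5.79 ft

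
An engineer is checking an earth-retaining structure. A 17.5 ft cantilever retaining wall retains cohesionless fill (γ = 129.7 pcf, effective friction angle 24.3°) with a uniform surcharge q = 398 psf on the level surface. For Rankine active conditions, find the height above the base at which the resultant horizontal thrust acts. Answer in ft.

6.59 ft

K_a = 0.4169.
Triangular part P₁ = ½K_aγH² = 8280 at H/3 = 5.833 ft; rectangular part P₂ = K_a q H = 2904 at H/2 = 8.750 ft.
ȳ = (P₁·5.833 + P₂·8.750)/(P₁+P₂) = 6.591 ft.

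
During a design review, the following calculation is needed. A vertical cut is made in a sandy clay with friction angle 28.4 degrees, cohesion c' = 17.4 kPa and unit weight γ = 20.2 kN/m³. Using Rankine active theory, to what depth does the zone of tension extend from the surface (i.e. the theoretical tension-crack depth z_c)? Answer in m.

K_a = tan²(45° − 28.4°/2) = 0.3554; √K_a = 0.5961.
The active pressure is zero where K_a γ z = 2c√K_a, so z_c = 2c/(γ√K_a) = 2×17.4/(20.2×0.5961) = 2.890 m.

2.89 m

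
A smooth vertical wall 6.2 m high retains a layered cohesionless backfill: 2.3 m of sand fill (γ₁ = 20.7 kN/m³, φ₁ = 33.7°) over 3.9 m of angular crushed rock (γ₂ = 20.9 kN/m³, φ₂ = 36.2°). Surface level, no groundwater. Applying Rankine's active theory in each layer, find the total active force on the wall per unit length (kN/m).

K_a1 = tan²(45°−33.7°/2) = 0.2863; K_a2 = tan²(45°−36.2°/2) = 0.2574.
Layer 1: σ at base = K_a1 γ₁ h₁ = 13.63 kPa; P₁ = ½×13.63×2.3 = 15.68.
Layer 2: σ_v at top = γ₁h₁ = 47.61; σ_h top = K_a2×47.61 = 12.25; σ_h base = K_a2×(47.61+20.9×3.9) = 33.23.
P₂ = ½(12.25+33.23)×3.9 = 88.70. Total P_a = 15.68+88.70 = 104.4 kN/m.

104 kN/m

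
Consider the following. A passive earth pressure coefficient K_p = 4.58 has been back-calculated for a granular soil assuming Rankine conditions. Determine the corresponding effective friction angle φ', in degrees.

K_p = (1+sin φ)/(1−sin φ) ⇒ sin φ = (K_p − 1)/(K_p + 1) = 0.6416.
φ = arcsin(0.6416) = 39.91°.

39.9°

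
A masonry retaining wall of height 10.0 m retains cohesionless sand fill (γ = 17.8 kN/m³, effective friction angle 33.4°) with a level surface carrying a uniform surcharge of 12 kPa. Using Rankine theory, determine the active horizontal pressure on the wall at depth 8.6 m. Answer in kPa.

K_a = (1 − sin φ)/(1 + sin φ) = 0.2899.
σ_v = γz + q = 17.8 × 8.6 + 12 = 165.1 kPa.
σ_h = K_a σ_v = 0.2899 × 165.1 = 47.86 kPa.

47.9 kPa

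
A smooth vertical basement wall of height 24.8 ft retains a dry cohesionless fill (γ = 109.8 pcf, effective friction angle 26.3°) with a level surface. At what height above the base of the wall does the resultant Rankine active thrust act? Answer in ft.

K_a = 0.3859.
The pressure distribution is triangular, so the resultant acts at H/3 above the base = 24.8/3 = 8.267 ft.

8.27 ft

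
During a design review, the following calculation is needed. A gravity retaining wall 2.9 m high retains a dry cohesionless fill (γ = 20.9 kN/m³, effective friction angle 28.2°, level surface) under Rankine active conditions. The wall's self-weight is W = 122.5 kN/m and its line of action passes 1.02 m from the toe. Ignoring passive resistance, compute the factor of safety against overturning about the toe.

K_a = tan²(45° − 28.2°/2) = 0.3582.
P_a = ½K_aγH² = 0.5×0.3582×20.9×2.9² = 31.48 kN/m, acting at H/3 = 0.9667 m above the base.
Overturning moment M_o = P_a × H/3 = 31.48 × 0.9667 = 30.43.
Resisting moment M_r = W × 1.02 = 122.5 × 1.02 = 125.0.
FS_overturning = M_r/M_o = 125.0/30.43 = 4.106.

4.11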